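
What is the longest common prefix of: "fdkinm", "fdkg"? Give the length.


Words: fdkinm, fdkg
  Position 0: all 'f' => match
  Position 1: all 'd' => match
  Position 2: all 'k' => match
  Position 3: ('i', 'g') => mismatch, stop
LCP = "fdk" (length 3)

3


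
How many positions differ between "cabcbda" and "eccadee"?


Comparing "cabcbda" and "eccadee" position by position:
  Position 0: 'c' vs 'e' => DIFFER
  Position 1: 'a' vs 'c' => DIFFER
  Position 2: 'b' vs 'c' => DIFFER
  Position 3: 'c' vs 'a' => DIFFER
  Position 4: 'b' vs 'd' => DIFFER
  Position 5: 'd' vs 'e' => DIFFER
  Position 6: 'a' vs 'e' => DIFFER
Positions that differ: 7

7


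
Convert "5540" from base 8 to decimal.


Input: "5540" in base 8
Positional expansion:
  Digit '5' (value 5) x 8^3 = 2560
  Digit '5' (value 5) x 8^2 = 320
  Digit '4' (value 4) x 8^1 = 32
  Digit '0' (value 0) x 8^0 = 0
Sum = 2912

2912


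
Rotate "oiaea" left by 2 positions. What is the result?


Input: "oiaea", rotate left by 2
First 2 characters: "oi"
Remaining characters: "aea"
Concatenate remaining + first: "aea" + "oi" = "aeaoi"

aeaoi


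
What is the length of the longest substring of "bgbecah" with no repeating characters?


Input: "bgbecah"
Sliding window (track last position of each char):
  Position 0 ('b'): window [0,0] length 1 -- new best
  Position 1 ('g'): window [0,1] length 2 -- new best
  Position 2 ('b'): repeat (last at 0), move window start to 1
  Position 2 ('b'): window [1,2] length 2
  Position 3 ('e'): window [1,3] length 3 -- new best
  Position 4 ('c'): window [1,4] length 4 -- new best
  Position 5 ('a'): window [1,5] length 5 -- new best
  Position 6 ('h'): window [1,6] length 6 -- new best
Longest substring with no repeats: "gbecah" with length 6

6


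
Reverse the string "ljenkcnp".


Input: ljenkcnp
Reading characters right to left:
  Position 7: 'p'
  Position 6: 'n'
  Position 5: 'c'
  Position 4: 'k'
  Position 3: 'n'
  Position 2: 'e'
  Position 1: 'j'
  Position 0: 'l'
Reversed: pncknejl

pncknejl


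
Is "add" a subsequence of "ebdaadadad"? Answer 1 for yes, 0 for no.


Check if "add" is a subsequence of "ebdaadadad"
Greedy scan:
  Position 0 ('e'): no match needed
  Position 1 ('b'): no match needed
  Position 2 ('d'): no match needed
  Position 3 ('a'): matches sub[0] = 'a'
  Position 4 ('a'): no match needed
  Position 5 ('d'): matches sub[1] = 'd'
  Position 6 ('a'): no match needed
  Position 7 ('d'): matches sub[2] = 'd'
  Position 8 ('a'): no match needed
  Position 9 ('d'): no match needed
All 3 characters matched => is a subsequence

1


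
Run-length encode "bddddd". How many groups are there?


Input: bddddd
Scanning for consecutive runs:
  Group 1: 'b' x 1 (positions 0-0)
  Group 2: 'd' x 5 (positions 1-5)
Total groups: 2

2


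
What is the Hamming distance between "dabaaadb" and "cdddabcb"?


Comparing "dabaaadb" and "cdddabcb" position by position:
  Position 0: 'd' vs 'c' => differ
  Position 1: 'a' vs 'd' => differ
  Position 2: 'b' vs 'd' => differ
  Position 3: 'a' vs 'd' => differ
  Position 4: 'a' vs 'a' => same
  Position 5: 'a' vs 'b' => differ
  Position 6: 'd' vs 'c' => differ
  Position 7: 'b' vs 'b' => same
Total differences (Hamming distance): 6

6


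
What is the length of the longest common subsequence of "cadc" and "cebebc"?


LCS of "cadc" and "cebebc"
DP table:
           c    e    b    e    b    c
      0    0    0    0    0    0    0
  c   0    1    1    1    1    1    1
  a   0    1    1    1    1    1    1
  d   0    1    1    1    1    1    1
  c   0    1    1    1    1    1    2
LCS length = dp[4][6] = 2

2


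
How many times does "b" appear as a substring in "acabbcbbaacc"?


Searching for "b" in "acabbcbbaacc"
Scanning each position:
  Position 0: "a" => no
  Position 1: "c" => no
  Position 2: "a" => no
  Position 3: "b" => MATCH
  Position 4: "b" => MATCH
  Position 5: "c" => no
  Position 6: "b" => MATCH
  Position 7: "b" => MATCH
  Position 8: "a" => no
  Position 9: "a" => no
  Position 10: "c" => no
  Position 11: "c" => no
Total occurrences: 4

4


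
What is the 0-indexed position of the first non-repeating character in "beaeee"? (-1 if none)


Input: beaeee
Character frequencies:
  'a': 1
  'b': 1
  'e': 4
Scanning left to right for freq == 1:
  Position 0 ('b'): unique! => answer = 0

0


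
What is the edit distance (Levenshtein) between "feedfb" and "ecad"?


Computing edit distance: "feedfb" -> "ecad"
DP table:
           e    c    a    d
      0    1    2    3    4
  f   1    1    2    3    4
  e   2    1    2    3    4
  e   3    2    2    3    4
  d   4    3    3    3    3
  f   5    4    4    4    4
  b   6    5    5    5    5
Edit distance = dp[6][4] = 5

5


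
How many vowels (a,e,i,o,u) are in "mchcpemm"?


Input: mchcpemm
Checking each character:
  'm' at position 0: consonant
  'c' at position 1: consonant
  'h' at position 2: consonant
  'c' at position 3: consonant
  'p' at position 4: consonant
  'e' at position 5: vowel (running total: 1)
  'm' at position 6: consonant
  'm' at position 7: consonant
Total vowels: 1

1


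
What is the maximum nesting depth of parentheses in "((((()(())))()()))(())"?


Input: "((((()(())))()()))(())"
Tracking depth:
  Position 0 '(': depth becomes 1
  Position 1 '(': depth becomes 2
  Position 2 '(': depth becomes 3
  Position 3 '(': depth becomes 4
  Position 4 '(': depth becomes 5
  Position 5 ')': depth becomes 4
  Position 6 '(': depth becomes 5
  Position 7 '(': depth becomes 6
  Position 8 ')': depth becomes 5
  Position 9 ')': depth becomes 4
  Position 10 ')': depth becomes 3
  Position 11 ')': depth becomes 2
  Position 12 '(': depth becomes 3
  Position 13 ')': depth becomes 2
  Position 14 '(': depth becomes 3
  Position 15 ')': depth becomes 2
  Position 16 ')': depth becomes 1
  Position 17 ')': depth becomes 0
  Position 18 '(': depth becomes 1
  Position 19 '(': depth becomes 2
  Position 20 ')': depth becomes 1
  Position 21 ')': depth becomes 0
Maximum depth reached: 6

6


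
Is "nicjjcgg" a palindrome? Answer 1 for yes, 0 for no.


Input: nicjjcgg
Reversed: ggcjjcin
  Compare pos 0 ('n') with pos 7 ('g'): MISMATCH
  Compare pos 1 ('i') with pos 6 ('g'): MISMATCH
  Compare pos 2 ('c') with pos 5 ('c'): match
  Compare pos 3 ('j') with pos 4 ('j'): match
Result: not a palindrome

0


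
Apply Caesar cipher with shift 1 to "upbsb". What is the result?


Caesar cipher: shift "upbsb" by 1
  'u' (pos 20) + 1 = pos 21 = 'v'
  'p' (pos 15) + 1 = pos 16 = 'q'
  'b' (pos 1) + 1 = pos 2 = 'c'
  's' (pos 18) + 1 = pos 19 = 't'
  'b' (pos 1) + 1 = pos 2 = 'c'
Result: vqctc

vqctc


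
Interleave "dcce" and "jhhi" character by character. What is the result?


Interleaving "dcce" and "jhhi":
  Position 0: 'd' from first, 'j' from second => "dj"
  Position 1: 'c' from first, 'h' from second => "ch"
  Position 2: 'c' from first, 'h' from second => "ch"
  Position 3: 'e' from first, 'i' from second => "ei"
Result: djchchei

djchchei


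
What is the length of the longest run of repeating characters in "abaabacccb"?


Input: "abaabacccb"
Scanning for longest run:
  Position 1 ('b'): new char, reset run to 1
  Position 2 ('a'): new char, reset run to 1
  Position 3 ('a'): continues run of 'a', length=2
  Position 4 ('b'): new char, reset run to 1
  Position 5 ('a'): new char, reset run to 1
  Position 6 ('c'): new char, reset run to 1
  Position 7 ('c'): continues run of 'c', length=2
  Position 8 ('c'): continues run of 'c', length=3
  Position 9 ('b'): new char, reset run to 1
Longest run: 'c' with length 3

3


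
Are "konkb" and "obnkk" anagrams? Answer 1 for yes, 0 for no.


Strings: "konkb", "obnkk"
Sorted first:  bkkno
Sorted second: bkkno
Sorted forms match => anagrams

1


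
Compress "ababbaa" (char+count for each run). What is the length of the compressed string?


Input: ababbaa
Runs:
  'a' x 1 => "a1"
  'b' x 1 => "b1"
  'a' x 1 => "a1"
  'b' x 2 => "b2"
  'a' x 2 => "a2"
Compressed: "a1b1a1b2a2"
Compressed length: 10

10


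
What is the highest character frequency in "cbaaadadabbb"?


Input: cbaaadadabbb
Character counts:
  'a': 5
  'b': 4
  'c': 1
  'd': 2
Maximum frequency: 5

5


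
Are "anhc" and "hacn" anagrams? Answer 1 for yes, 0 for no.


Strings: "anhc", "hacn"
Sorted first:  achn
Sorted second: achn
Sorted forms match => anagrams

1


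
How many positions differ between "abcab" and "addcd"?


Comparing "abcab" and "addcd" position by position:
  Position 0: 'a' vs 'a' => same
  Position 1: 'b' vs 'd' => DIFFER
  Position 2: 'c' vs 'd' => DIFFER
  Position 3: 'a' vs 'c' => DIFFER
  Position 4: 'b' vs 'd' => DIFFER
Positions that differ: 4

4


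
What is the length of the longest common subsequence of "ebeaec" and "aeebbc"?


LCS of "ebeaec" and "aeebbc"
DP table:
           a    e    e    b    b    c
      0    0    0    0    0    0    0
  e   0    0    1    1    1    1    1
  b   0    0    1    1    2    2    2
  e   0    0    1    2    2    2    2
  a   0    1    1    2    2    2    2
  e   0    1    2    2    2    2    2
  c   0    1    2    2    2    2    3
LCS length = dp[6][6] = 3

3


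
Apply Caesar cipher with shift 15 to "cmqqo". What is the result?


Caesar cipher: shift "cmqqo" by 15
  'c' (pos 2) + 15 = pos 17 = 'r'
  'm' (pos 12) + 15 = pos 1 = 'b'
  'q' (pos 16) + 15 = pos 5 = 'f'
  'q' (pos 16) + 15 = pos 5 = 'f'
  'o' (pos 14) + 15 = pos 3 = 'd'
Result: rbffd

rbffd


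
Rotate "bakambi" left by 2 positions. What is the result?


Input: "bakambi", rotate left by 2
First 2 characters: "ba"
Remaining characters: "kambi"
Concatenate remaining + first: "kambi" + "ba" = "kambiba"

kambiba


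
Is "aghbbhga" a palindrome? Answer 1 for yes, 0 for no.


Input: aghbbhga
Reversed: aghbbhga
  Compare pos 0 ('a') with pos 7 ('a'): match
  Compare pos 1 ('g') with pos 6 ('g'): match
  Compare pos 2 ('h') with pos 5 ('h'): match
  Compare pos 3 ('b') with pos 4 ('b'): match
Result: palindrome

1


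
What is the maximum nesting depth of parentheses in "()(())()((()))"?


Input: "()(())()((()))"
Tracking depth:
  Position 0 '(': depth becomes 1
  Position 1 ')': depth becomes 0
  Position 2 '(': depth becomes 1
  Position 3 '(': depth becomes 2
  Position 4 ')': depth becomes 1
  Position 5 ')': depth becomes 0
  Position 6 '(': depth becomes 1
  Position 7 ')': depth becomes 0
  Position 8 '(': depth becomes 1
  Position 9 '(': depth becomes 2
  Position 10 '(': depth becomes 3
  Position 11 ')': depth becomes 2
  Position 12 ')': depth becomes 1
  Position 13 ')': depth becomes 0
Maximum depth reached: 3

3


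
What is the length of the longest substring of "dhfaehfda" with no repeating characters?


Input: "dhfaehfda"
Sliding window (track last position of each char):
  Position 0 ('d'): window [0,0] length 1 -- new best
  Position 1 ('h'): window [0,1] length 2 -- new best
  Position 2 ('f'): window [0,2] length 3 -- new best
  Position 3 ('a'): window [0,3] length 4 -- new best
  Position 4 ('e'): window [0,4] length 5 -- new best
  Position 5 ('h'): repeat (last at 1), move window start to 2
  Position 5 ('h'): window [2,5] length 4
  Position 6 ('f'): repeat (last at 2), move window start to 3
  Position 6 ('f'): window [3,6] length 4
  Position 7 ('d'): window [3,7] length 5
  Position 8 ('a'): repeat (last at 3), move window start to 4
  Position 8 ('a'): window [4,8] length 5
Longest substring with no repeats: "dhfae" with length 5

5


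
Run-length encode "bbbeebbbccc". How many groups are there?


Input: bbbeebbbccc
Scanning for consecutive runs:
  Group 1: 'b' x 3 (positions 0-2)
  Group 2: 'e' x 2 (positions 3-4)
  Group 3: 'b' x 3 (positions 5-7)
  Group 4: 'c' x 3 (positions 8-10)
Total groups: 4

4


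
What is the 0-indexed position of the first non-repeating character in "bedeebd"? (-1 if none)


Input: bedeebd
Character frequencies:
  'b': 2
  'd': 2
  'e': 3
Scanning left to right for freq == 1:
  Position 0 ('b'): freq=2, skip
  Position 1 ('e'): freq=3, skip
  Position 2 ('d'): freq=2, skip
  Position 3 ('e'): freq=3, skip
  Position 4 ('e'): freq=3, skip
  Position 5 ('b'): freq=2, skip
  Position 6 ('d'): freq=2, skip
  No unique character found => answer = -1

-1


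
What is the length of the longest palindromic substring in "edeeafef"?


Input: "edeeafef"
Checking substrings for palindromes:
  [0:3] "ede" (len 3) => palindrome
  [5:8] "fef" (len 3) => palindrome
  [2:4] "ee" (len 2) => palindrome
Longest palindromic substring: "ede" with length 3

3


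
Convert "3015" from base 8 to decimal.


Input: "3015" in base 8
Positional expansion:
  Digit '3' (value 3) x 8^3 = 1536
  Digit '0' (value 0) x 8^2 = 0
  Digit '1' (value 1) x 8^1 = 8
  Digit '5' (value 5) x 8^0 = 5
Sum = 1549

1549


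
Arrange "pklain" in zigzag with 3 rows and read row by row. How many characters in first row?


Zigzag "pklain" into 3 rows:
Placing characters:
  'p' => row 0
  'k' => row 1
  'l' => row 2
  'a' => row 1
  'i' => row 0
  'n' => row 1
Rows:
  Row 0: "pi"
  Row 1: "kan"
  Row 2: "l"
First row length: 2

2


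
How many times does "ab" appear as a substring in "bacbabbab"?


Searching for "ab" in "bacbabbab"
Scanning each position:
  Position 0: "ba" => no
  Position 1: "ac" => no
  Position 2: "cb" => no
  Position 3: "ba" => no
  Position 4: "ab" => MATCH
  Position 5: "bb" => no
  Position 6: "ba" => no
  Position 7: "ab" => MATCH
Total occurrences: 2

2


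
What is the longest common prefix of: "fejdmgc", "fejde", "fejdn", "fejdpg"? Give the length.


Words: fejdmgc, fejde, fejdn, fejdpg
  Position 0: all 'f' => match
  Position 1: all 'e' => match
  Position 2: all 'j' => match
  Position 3: all 'd' => match
  Position 4: ('m', 'e', 'n', 'p') => mismatch, stop
LCP = "fejd" (length 4)

4


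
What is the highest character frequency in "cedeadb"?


Input: cedeadb
Character counts:
  'a': 1
  'b': 1
  'c': 1
  'd': 2
  'e': 2
Maximum frequency: 2

2


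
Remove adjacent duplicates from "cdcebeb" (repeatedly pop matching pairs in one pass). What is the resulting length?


Input: cdcebeb
Stack-based adjacent duplicate removal:
  Read 'c': push. Stack: c
  Read 'd': push. Stack: cd
  Read 'c': push. Stack: cdc
  Read 'e': push. Stack: cdce
  Read 'b': push. Stack: cdceb
  Read 'e': push. Stack: cdcebe
  Read 'b': push. Stack: cdcebeb
Final stack: "cdcebeb" (length 7)

7


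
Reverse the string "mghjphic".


Input: mghjphic
Reading characters right to left:
  Position 7: 'c'
  Position 6: 'i'
  Position 5: 'h'
  Position 4: 'p'
  Position 3: 'j'
  Position 2: 'h'
  Position 1: 'g'
  Position 0: 'm'
Reversed: cihpjhgm

cihpjhgm


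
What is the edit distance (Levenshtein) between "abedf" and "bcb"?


Computing edit distance: "abedf" -> "bcb"
DP table:
           b    c    b
      0    1    2    3
  a   1    1    2    3
  b   2    1    2    2
  e   3    2    2    3
  d   4    3    3    3
  f   5    4    4    4
Edit distance = dp[5][3] = 4

4


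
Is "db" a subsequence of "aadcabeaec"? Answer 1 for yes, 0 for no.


Check if "db" is a subsequence of "aadcabeaec"
Greedy scan:
  Position 0 ('a'): no match needed
  Position 1 ('a'): no match needed
  Position 2 ('d'): matches sub[0] = 'd'
  Position 3 ('c'): no match needed
  Position 4 ('a'): no match needed
  Position 5 ('b'): matches sub[1] = 'b'
  Position 6 ('e'): no match needed
  Position 7 ('a'): no match needed
  Position 8 ('e'): no match needed
  Position 9 ('c'): no match needed
All 2 characters matched => is a subsequence

1


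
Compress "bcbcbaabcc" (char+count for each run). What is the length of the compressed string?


Input: bcbcbaabcc
Runs:
  'b' x 1 => "b1"
  'c' x 1 => "c1"
  'b' x 1 => "b1"
  'c' x 1 => "c1"
  'b' x 1 => "b1"
  'a' x 2 => "a2"
  'b' x 1 => "b1"
  'c' x 2 => "c2"
Compressed: "b1c1b1c1b1a2b1c2"
Compressed length: 16

16


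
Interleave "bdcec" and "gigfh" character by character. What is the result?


Interleaving "bdcec" and "gigfh":
  Position 0: 'b' from first, 'g' from second => "bg"
  Position 1: 'd' from first, 'i' from second => "di"
  Position 2: 'c' from first, 'g' from second => "cg"
  Position 3: 'e' from first, 'f' from second => "ef"
  Position 4: 'c' from first, 'h' from second => "ch"
Result: bgdicgefch

bgdicgefch


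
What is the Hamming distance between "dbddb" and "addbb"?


Comparing "dbddb" and "addbb" position by position:
  Position 0: 'd' vs 'a' => differ
  Position 1: 'b' vs 'd' => differ
  Position 2: 'd' vs 'd' => same
  Position 3: 'd' vs 'b' => differ
  Position 4: 'b' vs 'b' => same
Total differences (Hamming distance): 3

3


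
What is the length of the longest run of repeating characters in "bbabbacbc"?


Input: "bbabbacbc"
Scanning for longest run:
  Position 1 ('b'): continues run of 'b', length=2
  Position 2 ('a'): new char, reset run to 1
  Position 3 ('b'): new char, reset run to 1
  Position 4 ('b'): continues run of 'b', length=2
  Position 5 ('a'): new char, reset run to 1
  Position 6 ('c'): new char, reset run to 1
  Position 7 ('b'): new char, reset run to 1
  Position 8 ('c'): new char, reset run to 1
Longest run: 'b' with length 2

2


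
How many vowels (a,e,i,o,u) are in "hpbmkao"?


Input: hpbmkao
Checking each character:
  'h' at position 0: consonant
  'p' at position 1: consonant
  'b' at position 2: consonant
  'm' at position 3: consonant
  'k' at position 4: consonant
  'a' at position 5: vowel (running total: 1)
  'o' at position 6: vowel (running total: 2)
Total vowels: 2

2


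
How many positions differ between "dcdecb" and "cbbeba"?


Comparing "dcdecb" and "cbbeba" position by position:
  Position 0: 'd' vs 'c' => DIFFER
  Position 1: 'c' vs 'b' => DIFFER
  Position 2: 'd' vs 'b' => DIFFER
  Position 3: 'e' vs 'e' => same
  Position 4: 'c' vs 'b' => DIFFER
  Position 5: 'b' vs 'a' => DIFFER
Positions that differ: 5

5


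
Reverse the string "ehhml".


Input: ehhml
Reading characters right to left:
  Position 4: 'l'
  Position 3: 'm'
  Position 2: 'h'
  Position 1: 'h'
  Position 0: 'e'
Reversed: lmhhe

lmhhe


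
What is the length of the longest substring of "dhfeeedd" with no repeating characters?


Input: "dhfeeedd"
Sliding window (track last position of each char):
  Position 0 ('d'): window [0,0] length 1 -- new best
  Position 1 ('h'): window [0,1] length 2 -- new best
  Position 2 ('f'): window [0,2] length 3 -- new best
  Position 3 ('e'): window [0,3] length 4 -- new best
  Position 4 ('e'): repeat (last at 3), move window start to 4
  Position 4 ('e'): window [4,4] length 1
  Position 5 ('e'): repeat (last at 4), move window start to 5
  Position 5 ('e'): window [5,5] length 1
  Position 6 ('d'): window [5,6] length 2
  Position 7 ('d'): repeat (last at 6), move window start to 7
  Position 7 ('d'): window [7,7] length 1
Longest substring with no repeats: "dhfe" with length 4

4


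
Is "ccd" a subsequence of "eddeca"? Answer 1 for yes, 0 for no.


Check if "ccd" is a subsequence of "eddeca"
Greedy scan:
  Position 0 ('e'): no match needed
  Position 1 ('d'): no match needed
  Position 2 ('d'): no match needed
  Position 3 ('e'): no match needed
  Position 4 ('c'): matches sub[0] = 'c'
  Position 5 ('a'): no match needed
Only matched 1/3 characters => not a subsequence

0


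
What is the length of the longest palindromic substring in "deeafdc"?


Input: "deeafdc"
Checking substrings for palindromes:
  [1:3] "ee" (len 2) => palindrome
Longest palindromic substring: "ee" with length 2

2


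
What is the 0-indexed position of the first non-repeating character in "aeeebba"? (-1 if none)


Input: aeeebba
Character frequencies:
  'a': 2
  'b': 2
  'e': 3
Scanning left to right for freq == 1:
  Position 0 ('a'): freq=2, skip
  Position 1 ('e'): freq=3, skip
  Position 2 ('e'): freq=3, skip
  Position 3 ('e'): freq=3, skip
  Position 4 ('b'): freq=2, skip
  Position 5 ('b'): freq=2, skip
  Position 6 ('a'): freq=2, skip
  No unique character found => answer = -1

-1


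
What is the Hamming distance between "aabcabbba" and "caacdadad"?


Comparing "aabcabbba" and "caacdadad" position by position:
  Position 0: 'a' vs 'c' => differ
  Position 1: 'a' vs 'a' => same
  Position 2: 'b' vs 'a' => differ
  Position 3: 'c' vs 'c' => same
  Position 4: 'a' vs 'd' => differ
  Position 5: 'b' vs 'a' => differ
  Position 6: 'b' vs 'd' => differ
  Position 7: 'b' vs 'a' => differ
  Position 8: 'a' vs 'd' => differ
Total differences (Hamming distance): 7

7


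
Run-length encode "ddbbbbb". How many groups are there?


Input: ddbbbbb
Scanning for consecutive runs:
  Group 1: 'd' x 2 (positions 0-1)
  Group 2: 'b' x 5 (positions 2-6)
Total groups: 2

2


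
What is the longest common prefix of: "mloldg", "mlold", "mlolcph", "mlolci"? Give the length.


Words: mloldg, mlold, mlolcph, mlolci
  Position 0: all 'm' => match
  Position 1: all 'l' => match
  Position 2: all 'o' => match
  Position 3: all 'l' => match
  Position 4: ('d', 'd', 'c', 'c') => mismatch, stop
LCP = "mlol" (length 4)

4


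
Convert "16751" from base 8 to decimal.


Input: "16751" in base 8
Positional expansion:
  Digit '1' (value 1) x 8^4 = 4096
  Digit '6' (value 6) x 8^3 = 3072
  Digit '7' (value 7) x 8^2 = 448
  Digit '5' (value 5) x 8^1 = 40
  Digit '1' (value 1) x 8^0 = 1
Sum = 7657

7657


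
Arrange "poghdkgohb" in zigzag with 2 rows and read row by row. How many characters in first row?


Zigzag "poghdkgohb" into 2 rows:
Placing characters:
  'p' => row 0
  'o' => row 1
  'g' => row 0
  'h' => row 1
  'd' => row 0
  'k' => row 1
  'g' => row 0
  'o' => row 1
  'h' => row 0
  'b' => row 1
Rows:
  Row 0: "pgdgh"
  Row 1: "ohkob"
First row length: 5

5


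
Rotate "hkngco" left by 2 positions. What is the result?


Input: "hkngco", rotate left by 2
First 2 characters: "hk"
Remaining characters: "ngco"
Concatenate remaining + first: "ngco" + "hk" = "ngcohk"

ngcohk


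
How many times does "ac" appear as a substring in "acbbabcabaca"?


Searching for "ac" in "acbbabcabaca"
Scanning each position:
  Position 0: "ac" => MATCH
  Position 1: "cb" => no
  Position 2: "bb" => no
  Position 3: "ba" => no
  Position 4: "ab" => no
  Position 5: "bc" => no
  Position 6: "ca" => no
  Position 7: "ab" => no
  Position 8: "ba" => no
  Position 9: "ac" => MATCH
  Position 10: "ca" => no
Total occurrences: 2

2


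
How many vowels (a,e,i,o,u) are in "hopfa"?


Input: hopfa
Checking each character:
  'h' at position 0: consonant
  'o' at position 1: vowel (running total: 1)
  'p' at position 2: consonant
  'f' at position 3: consonant
  'a' at position 4: vowel (running total: 2)
Total vowels: 2

2


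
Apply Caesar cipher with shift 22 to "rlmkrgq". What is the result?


Caesar cipher: shift "rlmkrgq" by 22
  'r' (pos 17) + 22 = pos 13 = 'n'
  'l' (pos 11) + 22 = pos 7 = 'h'
  'm' (pos 12) + 22 = pos 8 = 'i'
  'k' (pos 10) + 22 = pos 6 = 'g'
  'r' (pos 17) + 22 = pos 13 = 'n'
  'g' (pos 6) + 22 = pos 2 = 'c'
  'q' (pos 16) + 22 = pos 12 = 'm'
Result: nhigncm

nhigncm


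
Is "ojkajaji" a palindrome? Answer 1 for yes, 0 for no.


Input: ojkajaji
Reversed: ijajakjo
  Compare pos 0 ('o') with pos 7 ('i'): MISMATCH
  Compare pos 1 ('j') with pos 6 ('j'): match
  Compare pos 2 ('k') with pos 5 ('a'): MISMATCH
  Compare pos 3 ('a') with pos 4 ('j'): MISMATCH
Result: not a palindrome

0


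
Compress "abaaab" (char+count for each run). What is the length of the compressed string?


Input: abaaab
Runs:
  'a' x 1 => "a1"
  'b' x 1 => "b1"
  'a' x 3 => "a3"
  'b' x 1 => "b1"
Compressed: "a1b1a3b1"
Compressed length: 8

8


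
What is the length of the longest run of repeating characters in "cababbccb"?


Input: "cababbccb"
Scanning for longest run:
  Position 1 ('a'): new char, reset run to 1
  Position 2 ('b'): new char, reset run to 1
  Position 3 ('a'): new char, reset run to 1
  Position 4 ('b'): new char, reset run to 1
  Position 5 ('b'): continues run of 'b', length=2
  Position 6 ('c'): new char, reset run to 1
  Position 7 ('c'): continues run of 'c', length=2
  Position 8 ('b'): new char, reset run to 1
Longest run: 'b' with length 2

2


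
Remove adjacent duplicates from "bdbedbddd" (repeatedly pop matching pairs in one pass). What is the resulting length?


Input: bdbedbddd
Stack-based adjacent duplicate removal:
  Read 'b': push. Stack: b
  Read 'd': push. Stack: bd
  Read 'b': push. Stack: bdb
  Read 'e': push. Stack: bdbe
  Read 'd': push. Stack: bdbed
  Read 'b': push. Stack: bdbedb
  Read 'd': push. Stack: bdbedbd
  Read 'd': matches stack top 'd' => pop. Stack: bdbedb
  Read 'd': push. Stack: bdbedbd
Final stack: "bdbedbd" (length 7)

7


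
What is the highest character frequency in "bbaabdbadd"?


Input: bbaabdbadd
Character counts:
  'a': 3
  'b': 4
  'd': 3
Maximum frequency: 4

4


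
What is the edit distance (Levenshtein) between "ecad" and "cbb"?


Computing edit distance: "ecad" -> "cbb"
DP table:
           c    b    b
      0    1    2    3
  e   1    1    2    3
  c   2    1    2    3
  a   3    2    2    3
  d   4    3    3    3
Edit distance = dp[4][3] = 3

3


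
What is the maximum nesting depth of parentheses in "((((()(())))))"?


Input: "((((()(())))))"
Tracking depth:
  Position 0 '(': depth becomes 1
  Position 1 '(': depth becomes 2
  Position 2 '(': depth becomes 3
  Position 3 '(': depth becomes 4
  Position 4 '(': depth becomes 5
  Position 5 ')': depth becomes 4
  Position 6 '(': depth becomes 5
  Position 7 '(': depth becomes 6
  Position 8 ')': depth becomes 5
  Position 9 ')': depth becomes 4
  Position 10 ')': depth becomes 3
  Position 11 ')': depth becomes 2
  Position 12 ')': depth becomes 1
  Position 13 ')': depth becomes 0
Maximum depth reached: 6

6


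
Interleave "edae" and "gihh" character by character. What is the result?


Interleaving "edae" and "gihh":
  Position 0: 'e' from first, 'g' from second => "eg"
  Position 1: 'd' from first, 'i' from second => "di"
  Position 2: 'a' from first, 'h' from second => "ah"
  Position 3: 'e' from first, 'h' from second => "eh"
Result: egdiaheh

egdiaheh


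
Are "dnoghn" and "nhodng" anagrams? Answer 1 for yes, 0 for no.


Strings: "dnoghn", "nhodng"
Sorted first:  dghnno
Sorted second: dghnno
Sorted forms match => anagrams

1


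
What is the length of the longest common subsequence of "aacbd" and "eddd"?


LCS of "aacbd" and "eddd"
DP table:
           e    d    d    d
      0    0    0    0    0
  a   0    0    0    0    0
  a   0    0    0    0    0
  c   0    0    0    0    0
  b   0    0    0    0    0
  d   0    0    1    1    1
LCS length = dp[5][4] = 1

1


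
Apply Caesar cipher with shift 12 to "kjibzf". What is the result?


Caesar cipher: shift "kjibzf" by 12
  'k' (pos 10) + 12 = pos 22 = 'w'
  'j' (pos 9) + 12 = pos 21 = 'v'
  'i' (pos 8) + 12 = pos 20 = 'u'
  'b' (pos 1) + 12 = pos 13 = 'n'
  'z' (pos 25) + 12 = pos 11 = 'l'
  'f' (pos 5) + 12 = pos 17 = 'r'
Result: wvunlr

wvunlr


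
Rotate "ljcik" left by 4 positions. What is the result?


Input: "ljcik", rotate left by 4
First 4 characters: "ljci"
Remaining characters: "k"
Concatenate remaining + first: "k" + "ljci" = "kljci"

kljci


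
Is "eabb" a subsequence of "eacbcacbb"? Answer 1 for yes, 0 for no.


Check if "eabb" is a subsequence of "eacbcacbb"
Greedy scan:
  Position 0 ('e'): matches sub[0] = 'e'
  Position 1 ('a'): matches sub[1] = 'a'
  Position 2 ('c'): no match needed
  Position 3 ('b'): matches sub[2] = 'b'
  Position 4 ('c'): no match needed
  Position 5 ('a'): no match needed
  Position 6 ('c'): no match needed
  Position 7 ('b'): matches sub[3] = 'b'
  Position 8 ('b'): no match needed
All 4 characters matched => is a subsequence

1


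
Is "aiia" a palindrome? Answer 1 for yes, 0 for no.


Input: aiia
Reversed: aiia
  Compare pos 0 ('a') with pos 3 ('a'): match
  Compare pos 1 ('i') with pos 2 ('i'): match
Result: palindrome

1


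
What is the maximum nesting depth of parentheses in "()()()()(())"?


Input: "()()()()(())"
Tracking depth:
  Position 0 '(': depth becomes 1
  Position 1 ')': depth becomes 0
  Position 2 '(': depth becomes 1
  Position 3 ')': depth becomes 0
  Position 4 '(': depth becomes 1
  Position 5 ')': depth becomes 0
  Position 6 '(': depth becomes 1
  Position 7 ')': depth becomes 0
  Position 8 '(': depth becomes 1
  Position 9 '(': depth becomes 2
  Position 10 ')': depth becomes 1
  Position 11 ')': depth becomes 0
Maximum depth reached: 2

2


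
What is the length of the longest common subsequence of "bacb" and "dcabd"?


LCS of "bacb" and "dcabd"
DP table:
           d    c    a    b    d
      0    0    0    0    0    0
  b   0    0    0    0    1    1
  a   0    0    0    1    1    1
  c   0    0    1    1    1    1
  b   0    0    1    1    2    2
LCS length = dp[4][5] = 2

2


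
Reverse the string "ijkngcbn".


Input: ijkngcbn
Reading characters right to left:
  Position 7: 'n'
  Position 6: 'b'
  Position 5: 'c'
  Position 4: 'g'
  Position 3: 'n'
  Position 2: 'k'
  Position 1: 'j'
  Position 0: 'i'
Reversed: nbcgnkji

nbcgnkji


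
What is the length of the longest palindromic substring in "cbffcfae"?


Input: "cbffcfae"
Checking substrings for palindromes:
  [3:6] "fcf" (len 3) => palindrome
  [2:4] "ff" (len 2) => palindrome
Longest palindromic substring: "fcf" with length 3

3


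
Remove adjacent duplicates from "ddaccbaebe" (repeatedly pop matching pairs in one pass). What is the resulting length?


Input: ddaccbaebe
Stack-based adjacent duplicate removal:
  Read 'd': push. Stack: d
  Read 'd': matches stack top 'd' => pop. Stack: (empty)
  Read 'a': push. Stack: a
  Read 'c': push. Stack: ac
  Read 'c': matches stack top 'c' => pop. Stack: a
  Read 'b': push. Stack: ab
  Read 'a': push. Stack: aba
  Read 'e': push. Stack: abae
  Read 'b': push. Stack: abaeb
  Read 'e': push. Stack: abaebe
Final stack: "abaebe" (length 6)

6


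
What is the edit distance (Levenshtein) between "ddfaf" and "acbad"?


Computing edit distance: "ddfaf" -> "acbad"
DP table:
           a    c    b    a    d
      0    1    2    3    4    5
  d   1    1    2    3    4    4
  d   2    2    2    3    4    4
  f   3    3    3    3    4    5
  a   4    3    4    4    3    4
  f   5    4    4    5    4    4
Edit distance = dp[5][5] = 4

4


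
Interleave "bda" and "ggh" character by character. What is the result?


Interleaving "bda" and "ggh":
  Position 0: 'b' from first, 'g' from second => "bg"
  Position 1: 'd' from first, 'g' from second => "dg"
  Position 2: 'a' from first, 'h' from second => "ah"
Result: bgdgah

bgdgah


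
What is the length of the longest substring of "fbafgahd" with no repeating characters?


Input: "fbafgahd"
Sliding window (track last position of each char):
  Position 0 ('f'): window [0,0] length 1 -- new best
  Position 1 ('b'): window [0,1] length 2 -- new best
  Position 2 ('a'): window [0,2] length 3 -- new best
  Position 3 ('f'): repeat (last at 0), move window start to 1
  Position 3 ('f'): window [1,3] length 3
  Position 4 ('g'): window [1,4] length 4 -- new best
  Position 5 ('a'): repeat (last at 2), move window start to 3
  Position 5 ('a'): window [3,5] length 3
  Position 6 ('h'): window [3,6] length 4
  Position 7 ('d'): window [3,7] length 5 -- new best
Longest substring with no repeats: "fgahd" with length 5

5


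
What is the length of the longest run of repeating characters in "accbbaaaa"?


Input: "accbbaaaa"
Scanning for longest run:
  Position 1 ('c'): new char, reset run to 1
  Position 2 ('c'): continues run of 'c', length=2
  Position 3 ('b'): new char, reset run to 1
  Position 4 ('b'): continues run of 'b', length=2
  Position 5 ('a'): new char, reset run to 1
  Position 6 ('a'): continues run of 'a', length=2
  Position 7 ('a'): continues run of 'a', length=3
  Position 8 ('a'): continues run of 'a', length=4
Longest run: 'a' with length 4

4


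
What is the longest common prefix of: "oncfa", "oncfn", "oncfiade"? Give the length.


Words: oncfa, oncfn, oncfiade
  Position 0: all 'o' => match
  Position 1: all 'n' => match
  Position 2: all 'c' => match
  Position 3: all 'f' => match
  Position 4: ('a', 'n', 'i') => mismatch, stop
LCP = "oncf" (length 4)

4


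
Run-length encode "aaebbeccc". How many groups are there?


Input: aaebbeccc
Scanning for consecutive runs:
  Group 1: 'a' x 2 (positions 0-1)
  Group 2: 'e' x 1 (positions 2-2)
  Group 3: 'b' x 2 (positions 3-4)
  Group 4: 'e' x 1 (positions 5-5)
  Group 5: 'c' x 3 (positions 6-8)
Total groups: 5

5


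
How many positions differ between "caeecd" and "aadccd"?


Comparing "caeecd" and "aadccd" position by position:
  Position 0: 'c' vs 'a' => DIFFER
  Position 1: 'a' vs 'a' => same
  Position 2: 'e' vs 'd' => DIFFER
  Position 3: 'e' vs 'c' => DIFFER
  Position 4: 'c' vs 'c' => same
  Position 5: 'd' vs 'd' => same
Positions that differ: 3

3


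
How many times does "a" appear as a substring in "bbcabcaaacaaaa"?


Searching for "a" in "bbcabcaaacaaaa"
Scanning each position:
  Position 0: "b" => no
  Position 1: "b" => no
  Position 2: "c" => no
  Position 3: "a" => MATCH
  Position 4: "b" => no
  Position 5: "c" => no
  Position 6: "a" => MATCH
  Position 7: "a" => MATCH
  Position 8: "a" => MATCH
  Position 9: "c" => no
  Position 10: "a" => MATCH
  Position 11: "a" => MATCH
  Position 12: "a" => MATCH
  Position 13: "a" => MATCH
Total occurrences: 8

8


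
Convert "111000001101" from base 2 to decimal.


Input: "111000001101" in base 2
Positional expansion:
  Digit '1' (value 1) x 2^11 = 2048
  Digit '1' (value 1) x 2^10 = 1024
  Digit '1' (value 1) x 2^9 = 512
  Digit '0' (value 0) x 2^8 = 0
  Digit '0' (value 0) x 2^7 = 0
  Digit '0' (value 0) x 2^6 = 0
  Digit '0' (value 0) x 2^5 = 0
  Digit '0' (value 0) x 2^4 = 0
  Digit '1' (value 1) x 2^3 = 8
  Digit '1' (value 1) x 2^2 = 4
  Digit '0' (value 0) x 2^1 = 0
  Digit '1' (value 1) x 2^0 = 1
Sum = 3597

3597


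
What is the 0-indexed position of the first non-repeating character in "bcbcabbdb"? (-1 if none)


Input: bcbcabbdb
Character frequencies:
  'a': 1
  'b': 5
  'c': 2
  'd': 1
Scanning left to right for freq == 1:
  Position 0 ('b'): freq=5, skip
  Position 1 ('c'): freq=2, skip
  Position 2 ('b'): freq=5, skip
  Position 3 ('c'): freq=2, skip
  Position 4 ('a'): unique! => answer = 4

4


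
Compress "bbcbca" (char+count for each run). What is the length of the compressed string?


Input: bbcbca
Runs:
  'b' x 2 => "b2"
  'c' x 1 => "c1"
  'b' x 1 => "b1"
  'c' x 1 => "c1"
  'a' x 1 => "a1"
Compressed: "b2c1b1c1a1"
Compressed length: 10

10


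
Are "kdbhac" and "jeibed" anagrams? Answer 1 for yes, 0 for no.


Strings: "kdbhac", "jeibed"
Sorted first:  abcdhk
Sorted second: bdeeij
Differ at position 0: 'a' vs 'b' => not anagrams

0


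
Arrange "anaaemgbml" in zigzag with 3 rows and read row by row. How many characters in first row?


Zigzag "anaaemgbml" into 3 rows:
Placing characters:
  'a' => row 0
  'n' => row 1
  'a' => row 2
  'a' => row 1
  'e' => row 0
  'm' => row 1
  'g' => row 2
  'b' => row 1
  'm' => row 0
  'l' => row 1
Rows:
  Row 0: "aem"
  Row 1: "nambl"
  Row 2: "ag"
First row length: 3

3


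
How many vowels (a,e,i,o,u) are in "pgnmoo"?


Input: pgnmoo
Checking each character:
  'p' at position 0: consonant
  'g' at position 1: consonant
  'n' at position 2: consonant
  'm' at position 3: consonant
  'o' at position 4: vowel (running total: 1)
  'o' at position 5: vowel (running total: 2)
Total vowels: 2

2


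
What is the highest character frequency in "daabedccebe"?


Input: daabedccebe
Character counts:
  'a': 2
  'b': 2
  'c': 2
  'd': 2
  'e': 3
Maximum frequency: 3

3


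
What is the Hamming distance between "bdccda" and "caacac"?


Comparing "bdccda" and "caacac" position by position:
  Position 0: 'b' vs 'c' => differ
  Position 1: 'd' vs 'a' => differ
  Position 2: 'c' vs 'a' => differ
  Position 3: 'c' vs 'c' => same
  Position 4: 'd' vs 'a' => differ
  Position 5: 'a' vs 'c' => differ
Total differences (Hamming distance): 5

5


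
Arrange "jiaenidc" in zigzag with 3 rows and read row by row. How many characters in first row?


Zigzag "jiaenidc" into 3 rows:
Placing characters:
  'j' => row 0
  'i' => row 1
  'a' => row 2
  'e' => row 1
  'n' => row 0
  'i' => row 1
  'd' => row 2
  'c' => row 1
Rows:
  Row 0: "jn"
  Row 1: "ieic"
  Row 2: "ad"
First row length: 2

2


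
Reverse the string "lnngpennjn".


Input: lnngpennjn
Reading characters right to left:
  Position 9: 'n'
  Position 8: 'j'
  Position 7: 'n'
  Position 6: 'n'
  Position 5: 'e'
  Position 4: 'p'
  Position 3: 'g'
  Position 2: 'n'
  Position 1: 'n'
  Position 0: 'l'
Reversed: njnnepgnnl

njnnepgnnl


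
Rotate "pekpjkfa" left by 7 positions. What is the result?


Input: "pekpjkfa", rotate left by 7
First 7 characters: "pekpjkf"
Remaining characters: "a"
Concatenate remaining + first: "a" + "pekpjkf" = "apekpjkf"

apekpjkf


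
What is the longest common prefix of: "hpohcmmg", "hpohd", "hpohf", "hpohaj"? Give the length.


Words: hpohcmmg, hpohd, hpohf, hpohaj
  Position 0: all 'h' => match
  Position 1: all 'p' => match
  Position 2: all 'o' => match
  Position 3: all 'h' => match
  Position 4: ('c', 'd', 'f', 'a') => mismatch, stop
LCP = "hpoh" (length 4)

4


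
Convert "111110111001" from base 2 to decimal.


Input: "111110111001" in base 2
Positional expansion:
  Digit '1' (value 1) x 2^11 = 2048
  Digit '1' (value 1) x 2^10 = 1024
  Digit '1' (value 1) x 2^9 = 512
  Digit '1' (value 1) x 2^8 = 256
  Digit '1' (value 1) x 2^7 = 128
  Digit '0' (value 0) x 2^6 = 0
  Digit '1' (value 1) x 2^5 = 32
  Digit '1' (value 1) x 2^4 = 16
  Digit '1' (value 1) x 2^3 = 8
  Digit '0' (value 0) x 2^2 = 0
  Digit '0' (value 0) x 2^1 = 0
  Digit '1' (value 1) x 2^0 = 1
Sum = 4025

4025


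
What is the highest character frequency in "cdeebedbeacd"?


Input: cdeebedbeacd
Character counts:
  'a': 1
  'b': 2
  'c': 2
  'd': 3
  'e': 4
Maximum frequency: 4

4


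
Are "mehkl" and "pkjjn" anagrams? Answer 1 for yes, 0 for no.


Strings: "mehkl", "pkjjn"
Sorted first:  ehklm
Sorted second: jjknp
Differ at position 0: 'e' vs 'j' => not anagrams

0


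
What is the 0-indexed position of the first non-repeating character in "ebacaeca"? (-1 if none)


Input: ebacaeca
Character frequencies:
  'a': 3
  'b': 1
  'c': 2
  'e': 2
Scanning left to right for freq == 1:
  Position 0 ('e'): freq=2, skip
  Position 1 ('b'): unique! => answer = 1

1


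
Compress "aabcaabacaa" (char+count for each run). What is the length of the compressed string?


Input: aabcaabacaa
Runs:
  'a' x 2 => "a2"
  'b' x 1 => "b1"
  'c' x 1 => "c1"
  'a' x 2 => "a2"
  'b' x 1 => "b1"
  'a' x 1 => "a1"
  'c' x 1 => "c1"
  'a' x 2 => "a2"
Compressed: "a2b1c1a2b1a1c1a2"
Compressed length: 16

16


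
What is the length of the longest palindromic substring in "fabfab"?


Input: "fabfab"
Checking substrings for palindromes:
  No multi-char palindromic substrings found
Longest palindromic substring: "f" with length 1

1


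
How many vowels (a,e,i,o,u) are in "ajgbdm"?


Input: ajgbdm
Checking each character:
  'a' at position 0: vowel (running total: 1)
  'j' at position 1: consonant
  'g' at position 2: consonant
  'b' at position 3: consonant
  'd' at position 4: consonant
  'm' at position 5: consonant
Total vowels: 1

1


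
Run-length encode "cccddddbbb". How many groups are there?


Input: cccddddbbb
Scanning for consecutive runs:
  Group 1: 'c' x 3 (positions 0-2)
  Group 2: 'd' x 4 (positions 3-6)
  Group 3: 'b' x 3 (positions 7-9)
Total groups: 3

3


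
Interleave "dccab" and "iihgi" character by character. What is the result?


Interleaving "dccab" and "iihgi":
  Position 0: 'd' from first, 'i' from second => "di"
  Position 1: 'c' from first, 'i' from second => "ci"
  Position 2: 'c' from first, 'h' from second => "ch"
  Position 3: 'a' from first, 'g' from second => "ag"
  Position 4: 'b' from first, 'i' from second => "bi"
Result: dicichagbi

dicichagbi
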